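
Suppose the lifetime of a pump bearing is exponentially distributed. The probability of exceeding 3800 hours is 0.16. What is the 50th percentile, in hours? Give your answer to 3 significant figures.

1440

e^(−λ·3800) = 0.16 ⇒ λ = −ln(0.16)/3800 = 0.000482258.
50th percentile: 1 − e^(−λt) = 0.5, t = −ln(0.5)/λ = 1437.29 hours.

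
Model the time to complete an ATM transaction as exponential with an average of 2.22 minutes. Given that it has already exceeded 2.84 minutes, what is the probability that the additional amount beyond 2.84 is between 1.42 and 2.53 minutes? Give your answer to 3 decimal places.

0.208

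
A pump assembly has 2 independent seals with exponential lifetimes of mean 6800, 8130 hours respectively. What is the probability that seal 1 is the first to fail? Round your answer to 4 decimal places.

0.5445

Rates: λ_i = 1/mean_i → 0.000147059, 0.000123001; Σλ = 0.00027006.
P(seal 1 first) = λ_1/Σλ = 0.000147059/0.00027006 ≈ 0.5445.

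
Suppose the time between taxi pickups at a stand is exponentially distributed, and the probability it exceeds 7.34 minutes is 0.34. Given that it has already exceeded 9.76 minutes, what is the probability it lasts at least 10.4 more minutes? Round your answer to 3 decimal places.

0.217

From e^(−λ·7.34) = 0.34, λ = −ln(0.34)/7.34 = 0.146977.
Memoryless: P(X > 9.76+10.4 | X > 9.76) = P(X > 10.4) = e^(−0.146977·10.4) ≈ 0.217.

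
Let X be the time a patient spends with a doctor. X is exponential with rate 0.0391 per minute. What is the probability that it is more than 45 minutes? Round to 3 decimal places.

P(X > 45) = e^(−λ·45) = e^(−1.7595) ≈ 0.172.

0.172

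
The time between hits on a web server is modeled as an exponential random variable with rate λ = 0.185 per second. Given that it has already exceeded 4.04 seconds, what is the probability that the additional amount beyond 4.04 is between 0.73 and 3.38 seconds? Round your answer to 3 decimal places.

Memoryless: the residual past 4.04 is again Exp(λ).
P(0.73 < residual < 3.38) = e^(−λ·0.73) − e^(−λ·3.38) = 0.87367 − 0.53510 ≈ 0.339.

0.339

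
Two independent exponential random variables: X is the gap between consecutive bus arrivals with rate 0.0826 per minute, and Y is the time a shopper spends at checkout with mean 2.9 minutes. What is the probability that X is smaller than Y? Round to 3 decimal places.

λ_1 = 0.0826, λ_2 = 1/2.9 = 0.344828.
For independent exponentials, P(X < Y) = λ_1/(λ_1+λ_2) = 0.0826/0.427428 ≈ 0.193.

0.193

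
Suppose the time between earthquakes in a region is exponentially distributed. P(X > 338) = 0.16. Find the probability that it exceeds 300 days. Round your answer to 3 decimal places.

e^(−λ·338) = 0.16 ⇒ λ = −ln(0.16)/338 = 0.00542184.
P(X > 300) = e^(−0.00542184·300) = e^(−1.6266) ≈ 0.197.

0.197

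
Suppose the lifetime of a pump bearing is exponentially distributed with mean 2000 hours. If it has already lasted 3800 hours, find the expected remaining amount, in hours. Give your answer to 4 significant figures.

2000

The rate is λ = 1/2000 = 0.0005 per hour.
By memorylessness, the remaining amount past any threshold is again Exp(λ) with mean 1/λ = 2000 hours.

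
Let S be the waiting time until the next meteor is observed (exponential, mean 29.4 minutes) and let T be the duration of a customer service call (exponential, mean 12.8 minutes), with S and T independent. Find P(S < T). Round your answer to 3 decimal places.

λ_1 = 1/29.4 = 0.0340136, λ_2 = 1/12.8 = 0.078125.
For independent exponentials, P(S < T) = λ_1/(λ_1+λ_2) = 0.0340136/0.112139 ≈ 0.303.

0.303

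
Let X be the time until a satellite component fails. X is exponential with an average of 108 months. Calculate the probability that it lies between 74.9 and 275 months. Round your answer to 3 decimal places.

0.421

The rate is λ = 1/108 = 0.00925926 per month.
P(74.9 < X < 275) = e^(−λ·74.9) − e^(−λ·275) = 0.49981 − 0.07837 ≈ 0.421.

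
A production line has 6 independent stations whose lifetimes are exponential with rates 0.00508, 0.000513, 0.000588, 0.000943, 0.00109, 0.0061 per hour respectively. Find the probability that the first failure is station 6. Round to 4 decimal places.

The time to first failure is exponential with rate Σλ = 0.00508 + 0.000513 + 0.000588 + 0.000943 + 0.00109 + 0.0061 = 0.014314.
P(station 6 first) = λ_6/Σλ = 0.0061/0.014314 ≈ 0.4262.

0.4262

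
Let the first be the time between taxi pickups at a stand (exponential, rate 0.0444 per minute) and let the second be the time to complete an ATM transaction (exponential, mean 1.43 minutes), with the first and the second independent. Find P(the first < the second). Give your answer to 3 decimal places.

λ_1 = 0.0444, λ_2 = 1/1.43 = 0.699301.
For independent exponentials, P(the first < the second) = λ_1/(λ_1+λ_2) = 0.0444/0.743701 ≈ 0.060.

0.060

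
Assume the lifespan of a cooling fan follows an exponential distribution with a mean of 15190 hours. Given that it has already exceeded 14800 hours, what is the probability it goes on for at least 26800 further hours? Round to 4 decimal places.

0.1713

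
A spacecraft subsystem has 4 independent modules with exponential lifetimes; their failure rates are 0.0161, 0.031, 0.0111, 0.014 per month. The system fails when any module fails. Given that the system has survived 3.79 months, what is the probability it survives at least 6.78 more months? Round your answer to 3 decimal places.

Time to first failure ~ Exp(Σλ) with Σλ = 0.0722.
By memorylessness, P(T > 3.79+6.78 | T > 3.79) = P(T > 6.78) = e^(−0.0722·6.78) ≈ 0.613.

0.613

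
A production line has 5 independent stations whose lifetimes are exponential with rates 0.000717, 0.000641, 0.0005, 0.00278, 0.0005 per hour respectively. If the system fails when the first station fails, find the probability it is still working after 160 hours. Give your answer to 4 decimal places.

The time to first failure is exponential with rate Σλ = 0.000717 + 0.000641 + 0.0005 + 0.00278 + 0.0005 = 0.005138.
P(min > 160) = e^(−0.005138·160) = e^(−0.82208) ≈ 0.4395.

0.4395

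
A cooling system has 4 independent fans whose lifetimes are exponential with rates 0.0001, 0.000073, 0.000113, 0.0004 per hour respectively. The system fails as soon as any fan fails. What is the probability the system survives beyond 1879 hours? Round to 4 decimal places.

0.2755

The time to first failure is exponential with rate Σλ = 0.0001 + 0.000073 + 0.000113 + 0.0004 = 0.000686.
P(min > 1879) = e^(−0.000686·1879) = e^(−1.289) ≈ 0.2755.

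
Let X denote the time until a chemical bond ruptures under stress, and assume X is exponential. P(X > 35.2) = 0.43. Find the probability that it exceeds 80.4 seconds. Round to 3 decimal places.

e^(−λ·35.2) = 0.43 ⇒ λ = −ln(0.43)/35.2 = 0.0239764.
P(X > 80.4) = e^(−0.0239764·80.4) = e^(−1.9277) ≈ 0.145.

0.145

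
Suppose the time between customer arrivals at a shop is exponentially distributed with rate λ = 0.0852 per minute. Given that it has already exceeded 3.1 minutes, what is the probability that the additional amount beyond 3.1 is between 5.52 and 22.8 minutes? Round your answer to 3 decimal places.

Memoryless: the residual past 3.1 is again Exp(λ).
P(5.52 < residual < 22.8) = e^(−λ·5.52) − e^(−λ·22.8) = 0.62481 − 0.14334 ≈ 0.481.

0.481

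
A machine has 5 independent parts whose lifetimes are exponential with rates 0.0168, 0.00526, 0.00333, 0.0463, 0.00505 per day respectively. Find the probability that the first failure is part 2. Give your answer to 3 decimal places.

The time to first failure is exponential with rate Σλ = 0.0168 + 0.00526 + 0.00333 + 0.0463 + 0.00505 = 0.07674.
P(part 2 first) = λ_2/Σλ = 0.00526/0.07674 ≈ 0.069.

0.069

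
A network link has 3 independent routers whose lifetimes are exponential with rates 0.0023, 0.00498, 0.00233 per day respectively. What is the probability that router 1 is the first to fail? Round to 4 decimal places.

The time to first failure is exponential with rate Σλ = 0.0023 + 0.00498 + 0.00233 = 0.00961.
P(router 1 first) = λ_1/Σλ = 0.0023/0.00961 ≈ 0.2393.

0.2393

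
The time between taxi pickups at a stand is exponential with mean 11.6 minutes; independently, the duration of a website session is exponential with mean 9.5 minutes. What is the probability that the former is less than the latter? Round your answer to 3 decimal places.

0.450

λ_1 = 1/11.6 = 0.0862069, λ_2 = 1/9.5 = 0.105263.
For independent exponentials, P(the former < the latter) = λ_1/(λ_1+λ_2) = 0.0862069/0.19147 ≈ 0.450.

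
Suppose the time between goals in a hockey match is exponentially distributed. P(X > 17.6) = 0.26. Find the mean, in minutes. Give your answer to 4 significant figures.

13.07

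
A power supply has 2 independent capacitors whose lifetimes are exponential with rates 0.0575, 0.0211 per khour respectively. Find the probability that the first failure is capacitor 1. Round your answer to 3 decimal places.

0.732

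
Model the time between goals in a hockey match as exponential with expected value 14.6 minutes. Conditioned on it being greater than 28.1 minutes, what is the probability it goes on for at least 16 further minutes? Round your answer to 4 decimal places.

The rate is λ = 1/14.6 = 0.0684932 per minute.
The exponential is memoryless, so the remaining time is again Exp(λ): the condition X > 28.1 is irrelevant.
P(X > 16) = e^(−1.0959) ≈ 0.3342.

0.3342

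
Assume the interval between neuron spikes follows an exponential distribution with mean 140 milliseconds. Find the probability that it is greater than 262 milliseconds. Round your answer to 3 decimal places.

0.154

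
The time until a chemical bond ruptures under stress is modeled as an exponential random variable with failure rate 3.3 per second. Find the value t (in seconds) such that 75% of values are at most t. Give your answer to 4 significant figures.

Set 1 − e^(−λt) = 0.75, so t = −ln(0.25)/λ = 1.3863/3.3 ≈ 0.420089 seconds.

0.4201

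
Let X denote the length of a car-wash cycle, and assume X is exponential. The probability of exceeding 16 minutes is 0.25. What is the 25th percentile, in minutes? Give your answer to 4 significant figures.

e^(−λ·16) = 0.25 ⇒ λ = −ln(0.25)/16 = 0.0866434.
25th percentile: 1 − e^(−λt) = 0.25, t = −ln(0.75)/λ = 3.3203 minutes.

3.320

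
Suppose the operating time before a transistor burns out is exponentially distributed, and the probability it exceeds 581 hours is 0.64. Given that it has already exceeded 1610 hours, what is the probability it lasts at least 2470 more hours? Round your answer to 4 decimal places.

0.1500

From e^(−λ·581) = 0.64, λ = −ln(0.64)/581 = 0.000768136.
Memoryless: P(X > 1610+2470 | X > 1610) = P(X > 2470) = e^(−0.000768136·2470) ≈ 0.1500.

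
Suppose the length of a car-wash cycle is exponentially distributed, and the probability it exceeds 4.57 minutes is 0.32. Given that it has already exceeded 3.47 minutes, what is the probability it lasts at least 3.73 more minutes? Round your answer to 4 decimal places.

From e^(−λ·4.57) = 0.32, λ = −ln(0.32)/4.57 = 0.249329.
Memoryless: P(X > 3.47+3.73 | X > 3.47) = P(X > 3.73) = e^(−0.249329·3.73) ≈ 0.3946.

0.3946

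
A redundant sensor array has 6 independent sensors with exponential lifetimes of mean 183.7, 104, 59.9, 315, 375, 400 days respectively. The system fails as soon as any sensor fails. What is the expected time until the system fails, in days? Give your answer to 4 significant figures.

24.94

The first failure time is exponential with rate Σλ_i = 1/183.7 + 1/104 + 1/59.9 + 1/315 + 1/375 + 1/400 = 0.0400948 per day.
E[min] = 1/Σλ = 1/0.0400948 = 24.9409 days.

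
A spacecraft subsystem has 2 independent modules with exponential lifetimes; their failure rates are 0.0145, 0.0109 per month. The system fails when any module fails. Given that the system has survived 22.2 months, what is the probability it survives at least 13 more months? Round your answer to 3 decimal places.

0.719

Time to first failure ~ Exp(Σλ) with Σλ = 0.0254.
By memorylessness, P(T > 22.2+13 | T > 22.2) = P(T > 13) = e^(−0.0254·13) ≈ 0.719.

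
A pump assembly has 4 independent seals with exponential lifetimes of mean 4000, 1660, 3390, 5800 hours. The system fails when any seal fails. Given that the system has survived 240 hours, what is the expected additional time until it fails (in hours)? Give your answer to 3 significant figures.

758

First-failure rate Σλ = 1/4000 + 1/1660 + 1/3390 + 1/5800 = 0.00131981.
By memorylessness the expected residual is 1/Σλ = 757.686 hours, regardless of the 240 already elapsed.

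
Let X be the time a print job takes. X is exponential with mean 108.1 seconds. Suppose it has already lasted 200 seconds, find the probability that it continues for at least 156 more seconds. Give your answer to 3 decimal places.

0.236

The rate is λ = 1/108.1 = 0.00925069 per second.
By the memoryless property, P(X > 200+156 | X > 200) = P(X > 156).
P(X > 156) = e^(−1.4431) ≈ 0.236.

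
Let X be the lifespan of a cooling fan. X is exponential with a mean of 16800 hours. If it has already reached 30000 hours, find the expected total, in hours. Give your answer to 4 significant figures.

46800

The rate is λ = 1/16800 = 0.0000595238 per hour.
By memorylessness, E[X | X > 30000] = 30000 + 1/λ = 30000 + 16800 = 46800 hours.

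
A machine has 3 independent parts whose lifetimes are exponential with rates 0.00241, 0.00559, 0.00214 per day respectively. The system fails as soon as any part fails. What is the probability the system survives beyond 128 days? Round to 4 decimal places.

0.2731

The time to first failure is exponential with rate Σλ = 0.00241 + 0.00559 + 0.00214 = 0.01014.
P(min > 128) = e^(−0.01014·128) = e^(−1.2979) ≈ 0.2731.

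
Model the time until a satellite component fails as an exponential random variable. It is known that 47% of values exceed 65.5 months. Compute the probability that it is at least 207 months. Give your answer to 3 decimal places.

e^(−λ·65.5) = 0.47 ⇒ λ = −ln(0.47)/65.5 = 0.0115271.
P(X > 207) = e^(−0.0115271·207) = e^(−2.3861) ≈ 0.092.

0.092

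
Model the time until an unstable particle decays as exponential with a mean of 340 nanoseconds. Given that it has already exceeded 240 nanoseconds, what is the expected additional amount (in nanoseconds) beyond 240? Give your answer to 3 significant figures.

The rate is λ = 1/340 = 0.00294118 per nanosecond.
By memorylessness, the remaining amount past any threshold is again Exp(λ) with mean 1/λ = 340 nanoseconds.

340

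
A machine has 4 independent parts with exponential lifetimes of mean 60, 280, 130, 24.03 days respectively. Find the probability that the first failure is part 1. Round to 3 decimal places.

0.240

Rates: λ_i = 1/mean_i → 0.0166667, 0.00357143, 0.00769231, 0.0416146; Σλ = 0.0695451.
P(part 1 first) = λ_1/Σλ = 0.0166667/0.0695451 ≈ 0.240.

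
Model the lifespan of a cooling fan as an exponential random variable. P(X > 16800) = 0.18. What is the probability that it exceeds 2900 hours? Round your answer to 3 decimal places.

e^(−λ·16800) = 0.18 ⇒ λ = −ln(0.18)/16800 = 0.000102071.
P(X > 2900) = e^(−0.000102071·2900) = e^(−0.29601) ≈ 0.744.

0.744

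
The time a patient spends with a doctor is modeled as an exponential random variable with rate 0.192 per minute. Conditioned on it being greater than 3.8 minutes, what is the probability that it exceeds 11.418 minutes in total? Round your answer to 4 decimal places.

By the memoryless property, P(X > 3.8+7.618 | X > 3.8) = P(X > 7.618).
P(X > 7.618) = e^(−1.4627) ≈ 0.2316.

0.2316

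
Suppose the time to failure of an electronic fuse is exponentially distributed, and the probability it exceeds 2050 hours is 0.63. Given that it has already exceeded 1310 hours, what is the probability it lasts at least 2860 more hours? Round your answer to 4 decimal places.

From e^(−λ·2050) = 0.63, λ = −ln(0.63)/2050 = 0.000225383.
Memoryless: P(X > 1310+2860 | X > 1310) = P(X > 2860) = e^(−0.000225383·2860) ≈ 0.5249.

0.5249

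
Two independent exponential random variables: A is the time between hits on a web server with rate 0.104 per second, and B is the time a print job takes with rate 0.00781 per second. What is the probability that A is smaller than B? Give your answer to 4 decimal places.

0.9301

λ_1 = 0.104, λ_2 = 0.00781.
For independent exponentials, P(A < B) = λ_1/(λ_1+λ_2) = 0.104/0.11181 ≈ 0.9301.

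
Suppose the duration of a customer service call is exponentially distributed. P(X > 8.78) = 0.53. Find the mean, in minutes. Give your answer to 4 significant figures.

13.83

e^(−λ·8.78) = 0.53 ⇒ λ = −ln(0.53)/8.78 = 0.0723096.
Mean = 1/λ = 13.8294 minutes.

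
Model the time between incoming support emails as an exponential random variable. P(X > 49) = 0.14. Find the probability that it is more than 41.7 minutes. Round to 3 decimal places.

0.188

e^(−λ·49) = 0.14 ⇒ λ = −ln(0.14)/49 = 0.0401248.
P(X > 41.7) = e^(−0.0401248·41.7) = e^(−1.6732) ≈ 0.188.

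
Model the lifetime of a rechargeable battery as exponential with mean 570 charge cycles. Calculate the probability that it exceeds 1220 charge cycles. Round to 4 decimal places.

The rate is λ = 1/570 = 0.00175439 per charge cycle.
P(X > 1220) = e^(−λ·1220) = e^(−2.1404) ≈ 0.1176.

0.1176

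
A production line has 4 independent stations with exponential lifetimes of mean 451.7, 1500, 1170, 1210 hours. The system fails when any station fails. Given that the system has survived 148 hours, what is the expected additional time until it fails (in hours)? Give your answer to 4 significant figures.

First-failure rate Σλ = 1/451.7 + 1/1500 + 1/1170 + 1/1210 = 0.00456167.
By memorylessness the expected residual is 1/Σλ = 219.218 hours, regardless of the 148 already elapsed.

219.2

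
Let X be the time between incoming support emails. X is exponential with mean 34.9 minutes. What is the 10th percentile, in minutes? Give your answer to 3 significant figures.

3.68

The rate is λ = 1/34.9 = 0.0286533 per minute.
Set 1 − e^(−λt) = 0.1, so t = −ln(0.9)/λ = 0.10536/0.0286533 ≈ 3.67708 minutes.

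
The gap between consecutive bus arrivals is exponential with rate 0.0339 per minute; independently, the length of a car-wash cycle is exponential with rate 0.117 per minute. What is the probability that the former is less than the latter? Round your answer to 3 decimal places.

0.225

λ_1 = 0.0339, λ_2 = 0.117.
For independent exponentials, P(the former < the latter) = λ_1/(λ_1+λ_2) = 0.0339/0.1509 ≈ 0.225.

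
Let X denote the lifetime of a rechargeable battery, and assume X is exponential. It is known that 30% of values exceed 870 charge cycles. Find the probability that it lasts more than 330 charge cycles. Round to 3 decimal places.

e^(−λ·870) = 0.30 ⇒ λ = −ln(0.30)/870 = 0.00138388.
P(X > 330) = e^(−0.00138388·330) = e^(−0.45668) ≈ 0.633.

0.633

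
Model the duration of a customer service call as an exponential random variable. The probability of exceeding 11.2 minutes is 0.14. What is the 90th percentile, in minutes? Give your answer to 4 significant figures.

13.12

e^(−λ·11.2) = 0.14 ⇒ λ = −ln(0.14)/11.2 = 0.175546.
90th percentile: 1 − e^(−λt) = 0.9, t = −ln(0.1)/λ = 13.1167 minutes.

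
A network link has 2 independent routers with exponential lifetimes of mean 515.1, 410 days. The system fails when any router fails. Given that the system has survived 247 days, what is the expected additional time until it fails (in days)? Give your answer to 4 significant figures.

228.3

First-failure rate Σλ = 1/515.1 + 1/410 = 0.00438039.
By memorylessness the expected residual is 1/Σλ = 228.29 days, regardless of the 247 already elapsed.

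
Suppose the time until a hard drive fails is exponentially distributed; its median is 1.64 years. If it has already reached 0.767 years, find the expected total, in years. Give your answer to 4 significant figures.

3.133

For an exponential, median = ln(2)/λ, so λ = ln 2 / 1.64 = 0.422651 per year.
By memorylessness, E[X | X > 0.767] = 0.767 + 1/λ = 0.767 + 2.36602 = 3.13302 years.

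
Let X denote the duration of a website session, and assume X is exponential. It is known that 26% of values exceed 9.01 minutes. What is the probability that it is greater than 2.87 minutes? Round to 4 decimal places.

0.6511

e^(−λ·9.01) = 0.26 ⇒ λ = −ln(0.26)/9.01 = 0.149509.
P(X > 2.87) = e^(−0.149509·2.87) = e^(−0.42909) ≈ 0.6511.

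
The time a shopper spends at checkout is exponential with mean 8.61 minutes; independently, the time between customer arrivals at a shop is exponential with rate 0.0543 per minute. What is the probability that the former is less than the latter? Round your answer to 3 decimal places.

λ_1 = 1/8.61 = 0.116144, λ_2 = 0.0543.
For independent exponentials, P(the former < the latter) = λ_1/(λ_1+λ_2) = 0.116144/0.170444 ≈ 0.681.

0.681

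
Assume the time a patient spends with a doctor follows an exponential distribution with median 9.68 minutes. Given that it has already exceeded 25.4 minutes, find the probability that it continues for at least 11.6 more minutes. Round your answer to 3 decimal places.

For an exponential, median = ln(2)/λ, so λ = ln 2 / 9.68 = 0.0716061 per minute.
P(X > s+t | X > s) = e^(−λ(s+t))/e^(−λs) = e^(−λt), independent of s = 25.4.
P(X > 11.6) = e^(−0.83063) ≈ 0.436.

0.436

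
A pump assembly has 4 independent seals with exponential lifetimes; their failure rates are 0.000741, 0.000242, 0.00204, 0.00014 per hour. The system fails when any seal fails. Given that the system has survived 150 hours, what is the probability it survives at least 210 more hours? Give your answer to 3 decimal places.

Time to first failure ~ Exp(Σλ) with Σλ = 0.003163.
By memorylessness, P(T > 150+210 | T > 150) = P(T > 210) = e^(−0.003163·210) ≈ 0.515.

0.515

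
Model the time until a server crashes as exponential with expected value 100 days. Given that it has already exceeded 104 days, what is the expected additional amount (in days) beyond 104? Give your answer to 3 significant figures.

The rate is λ = 1/100 = 0.01 per day.
By memorylessness, the remaining amount past any threshold is again Exp(λ) with mean 1/λ = 100 days.

100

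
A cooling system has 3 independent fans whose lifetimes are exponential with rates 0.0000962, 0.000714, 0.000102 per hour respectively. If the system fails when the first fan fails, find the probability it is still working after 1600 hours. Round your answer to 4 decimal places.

0.2323

The time to first failure is exponential with rate Σλ = 0.0000962 + 0.000714 + 0.000102 = 0.0009122.
P(min > 1600) = e^(−0.0009122·1600) = e^(−1.4595) ≈ 0.2323.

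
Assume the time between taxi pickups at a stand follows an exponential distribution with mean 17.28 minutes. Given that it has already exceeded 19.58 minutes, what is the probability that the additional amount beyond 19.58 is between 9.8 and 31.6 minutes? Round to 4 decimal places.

0.4065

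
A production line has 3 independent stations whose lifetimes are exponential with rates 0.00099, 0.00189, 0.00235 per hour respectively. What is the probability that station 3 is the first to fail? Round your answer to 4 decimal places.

0.4493

The time to first failure is exponential with rate Σλ = 0.00099 + 0.00189 + 0.00235 = 0.00523.
P(station 3 first) = λ_3/Σλ = 0.00235/0.00523 ≈ 0.4493.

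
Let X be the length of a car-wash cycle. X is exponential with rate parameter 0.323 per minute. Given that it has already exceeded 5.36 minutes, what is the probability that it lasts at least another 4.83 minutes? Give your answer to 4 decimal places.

0.2101

The exponential is memoryless, so the remaining time is again Exp(λ): the condition X > 5.36 is irrelevant.
P(X > 4.83) = e^(−1.5601) ≈ 0.2101.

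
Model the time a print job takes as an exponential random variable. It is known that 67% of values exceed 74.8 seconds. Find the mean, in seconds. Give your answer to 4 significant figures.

186.8

e^(−λ·74.8) = 0.67 ⇒ λ = −ln(0.67)/74.8 = 0.00535398.
Mean = 1/λ = 186.777 seconds.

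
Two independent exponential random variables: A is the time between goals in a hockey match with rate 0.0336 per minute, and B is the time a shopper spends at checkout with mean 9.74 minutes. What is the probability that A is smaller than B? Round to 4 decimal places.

λ_1 = 0.0336, λ_2 = 1/9.74 = 0.102669.
For independent exponentials, P(A < B) = λ_1/(λ_1+λ_2) = 0.0336/0.136269 ≈ 0.2466.

0.2466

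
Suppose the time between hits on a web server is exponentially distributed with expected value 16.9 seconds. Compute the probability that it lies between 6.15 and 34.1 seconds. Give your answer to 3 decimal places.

0.562

The rate is λ = 1/16.9 = 0.0591716 per second.
P(6.15 < X < 34.1) = e^(−λ·6.15) − e^(−λ·34.1) = 0.69496 − 0.13295 ≈ 0.562.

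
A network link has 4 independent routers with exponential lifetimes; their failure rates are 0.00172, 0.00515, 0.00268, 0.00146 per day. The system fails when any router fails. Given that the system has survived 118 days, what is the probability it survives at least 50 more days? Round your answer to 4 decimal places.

Time to first failure ~ Exp(Σλ) with Σλ = 0.01101.
By memorylessness, P(T > 118+50 | T > 118) = P(T > 50) = e^(−0.01101·50) ≈ 0.5767.

0.5767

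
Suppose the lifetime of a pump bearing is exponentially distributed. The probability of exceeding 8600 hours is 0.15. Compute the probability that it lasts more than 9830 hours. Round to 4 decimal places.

0.1144

e^(−λ·8600) = 0.15 ⇒ λ = −ln(0.15)/8600 = 0.000220595.
P(X > 9830) = e^(−0.000220595·9830) = e^(−2.1685) ≈ 0.1144.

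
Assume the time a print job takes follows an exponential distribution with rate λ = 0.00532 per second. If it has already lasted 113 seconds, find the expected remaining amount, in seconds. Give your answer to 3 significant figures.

188

By memorylessness, the remaining amount past any threshold is again Exp(λ) with mean 1/λ = 187.97 seconds.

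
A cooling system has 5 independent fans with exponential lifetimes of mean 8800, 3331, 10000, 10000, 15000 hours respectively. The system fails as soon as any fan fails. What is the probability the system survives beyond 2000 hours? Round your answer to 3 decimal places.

0.256

The first failure time is exponential with rate Σλ_i = 1/8800 + 1/3331 + 1/10000 + 1/10000 + 1/15000 = 0.000680513 per hour.
P(min > 2000) = e^(−0.000680513·2000) = e^(−1.361) ≈ 0.256.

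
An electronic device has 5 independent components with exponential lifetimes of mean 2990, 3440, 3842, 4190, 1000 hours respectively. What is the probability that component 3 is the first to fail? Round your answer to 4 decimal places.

0.1225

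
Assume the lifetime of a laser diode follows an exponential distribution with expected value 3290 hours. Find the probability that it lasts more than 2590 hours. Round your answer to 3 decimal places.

0.455

The rate is λ = 1/3290 = 0.000303951 per hour.
P(X > 2590) = e^(−λ·2590) = e^(−0.78723) ≈ 0.455.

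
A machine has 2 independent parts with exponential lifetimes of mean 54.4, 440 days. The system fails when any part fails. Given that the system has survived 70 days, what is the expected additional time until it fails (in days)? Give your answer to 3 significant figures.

48.4

First-failure rate Σλ = 1/54.4 + 1/440 = 0.0206551.
By memorylessness the expected residual is 1/Σλ = 48.4142 days, regardless of the 70 already elapsed.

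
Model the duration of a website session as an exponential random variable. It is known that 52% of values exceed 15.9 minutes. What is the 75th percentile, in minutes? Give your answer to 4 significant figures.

33.71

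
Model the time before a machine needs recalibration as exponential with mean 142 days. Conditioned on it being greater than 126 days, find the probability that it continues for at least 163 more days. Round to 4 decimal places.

0.3173

The rate is λ = 1/142 = 0.00704225 per day.
P(X > s+t | X > s) = e^(−λ(s+t))/e^(−λs) = e^(−λt), independent of s = 126.
P(X > 163) = e^(−1.1479) ≈ 0.3173.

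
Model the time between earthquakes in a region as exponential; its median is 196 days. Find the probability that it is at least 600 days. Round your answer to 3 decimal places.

0.120

For an exponential, median = ln(2)/λ, so λ = ln 2 / 196 = 0.00353647 per day.
P(X > 600) = e^(−λ·600) = e^(−2.1219) ≈ 0.120.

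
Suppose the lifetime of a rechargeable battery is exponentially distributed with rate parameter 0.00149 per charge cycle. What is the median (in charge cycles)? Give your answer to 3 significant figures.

Set 1 − e^(−λt) = 0.5, so t = −ln(0.5)/λ = 0.69315/0.00149 ≈ 465.199 charge cycles.

465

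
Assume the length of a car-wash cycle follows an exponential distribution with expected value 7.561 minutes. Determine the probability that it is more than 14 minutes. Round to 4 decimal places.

0.1570

The rate is λ = 1/7.561 = 0.132258 per minute.
P(X > 14) = e^(−λ·14) = e^(−1.8516) ≈ 0.1570.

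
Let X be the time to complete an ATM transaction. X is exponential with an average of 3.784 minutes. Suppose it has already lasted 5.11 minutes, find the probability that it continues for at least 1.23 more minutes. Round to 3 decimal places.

The rate is λ = 1/3.784 = 0.264271 per minute.
The exponential is memoryless, so the remaining time is again Exp(λ): the condition X > 5.11 is irrelevant.
P(X > 1.23) = e^(−0.32505) ≈ 0.722.

0.722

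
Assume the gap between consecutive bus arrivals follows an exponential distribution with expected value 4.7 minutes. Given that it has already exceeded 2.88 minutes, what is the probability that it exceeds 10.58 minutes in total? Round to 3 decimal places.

The rate is λ = 1/4.7 = 0.212766 per minute.
P(X > s+t | X > s) = e^(−λ(s+t))/e^(−λs) = e^(−λt), independent of s = 2.88.
P(X > 7.7) = e^(−1.6383) ≈ 0.194.

0.194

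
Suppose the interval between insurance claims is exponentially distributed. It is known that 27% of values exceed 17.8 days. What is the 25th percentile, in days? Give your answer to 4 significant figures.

e^(−λ·17.8) = 0.27 ⇒ λ = −ln(0.27)/17.8 = 0.0735581.
25th percentile: 1 − e^(−λt) = 0.25, t = −ln(0.75)/λ = 3.91095 days.

3.911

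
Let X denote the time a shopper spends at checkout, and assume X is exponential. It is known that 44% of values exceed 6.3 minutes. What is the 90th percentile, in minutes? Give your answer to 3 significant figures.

e^(−λ·6.3) = 0.44 ⇒ λ = −ln(0.44)/6.3 = 0.130314.
90th percentile: 1 − e^(−λt) = 0.9, t = −ln(0.1)/λ = 17.6695 minutes.

17.7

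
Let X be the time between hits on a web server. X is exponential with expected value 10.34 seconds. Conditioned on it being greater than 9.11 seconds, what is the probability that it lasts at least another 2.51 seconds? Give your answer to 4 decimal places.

The rate is λ = 1/10.34 = 0.0967118 per second.
The exponential is memoryless, so the remaining time is again Exp(λ): the condition X > 9.11 is irrelevant.
P(X > 2.51) = e^(−0.24275) ≈ 0.7845.

0.7845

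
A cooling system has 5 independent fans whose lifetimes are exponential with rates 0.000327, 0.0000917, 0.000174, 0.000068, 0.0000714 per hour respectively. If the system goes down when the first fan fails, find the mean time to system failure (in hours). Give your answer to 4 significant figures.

The time to first failure is exponential with rate Σλ = 0.000327 + 0.0000917 + 0.000174 + 0.000068 + 0.0000714 = 0.0007321.
E[min] = 1/Σλ = 1/0.0007321 = 1365.93 hours.

1366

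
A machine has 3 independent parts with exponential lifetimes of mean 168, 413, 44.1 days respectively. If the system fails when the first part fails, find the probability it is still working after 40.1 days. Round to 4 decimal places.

0.2879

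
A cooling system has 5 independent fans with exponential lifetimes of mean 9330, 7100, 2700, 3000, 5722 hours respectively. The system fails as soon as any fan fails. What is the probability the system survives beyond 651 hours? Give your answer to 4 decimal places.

0.4803

The first failure time is exponential with rate Σλ_i = 1/9330 + 1/7100 + 1/2700 + 1/3000 + 1/5722 = 0.00112649 per hour.
P(min > 651) = e^(−0.00112649·651) = e^(−0.73335) ≈ 0.4803.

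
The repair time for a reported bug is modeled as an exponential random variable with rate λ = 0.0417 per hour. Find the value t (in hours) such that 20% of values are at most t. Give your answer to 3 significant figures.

5.35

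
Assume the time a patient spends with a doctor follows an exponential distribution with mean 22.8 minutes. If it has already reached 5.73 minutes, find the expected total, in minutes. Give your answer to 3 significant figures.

The rate is λ = 1/22.8 = 0.0438596 per minute.
By memorylessness, E[X | X > 5.73] = 5.73 + 1/λ = 5.73 + 22.8 = 28.53 minutes.

28.5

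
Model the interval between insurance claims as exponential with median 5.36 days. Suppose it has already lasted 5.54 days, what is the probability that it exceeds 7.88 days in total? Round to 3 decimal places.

For an exponential, median = ln(2)/λ, so λ = ln 2 / 5.36 = 0.129319 per day.
By the memoryless property, P(X > 5.54+2.34 | X > 5.54) = P(X > 2.34).
P(X > 2.34) = e^(−0.30261) ≈ 0.739.

0.739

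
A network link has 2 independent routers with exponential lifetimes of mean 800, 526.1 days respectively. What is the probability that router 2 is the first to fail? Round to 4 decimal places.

0.6033

Rates: λ_i = 1/mean_i → 0.00125, 0.00190078; Σλ = 0.00315078.
P(router 2 first) = λ_2/Σλ = 0.00190078/0.00315078 ≈ 0.6033.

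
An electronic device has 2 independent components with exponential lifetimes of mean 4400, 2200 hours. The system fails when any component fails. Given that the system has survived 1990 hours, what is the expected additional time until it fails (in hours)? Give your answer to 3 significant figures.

1470

First-failure rate Σλ = 1/4400 + 1/2200 = 0.000681818.
By memorylessness the expected residual is 1/Σλ = 1466.67 hours, regardless of the 1990 already elapsed.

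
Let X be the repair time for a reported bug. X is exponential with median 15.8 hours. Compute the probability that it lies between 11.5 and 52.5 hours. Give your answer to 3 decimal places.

For an exponential, median = ln(2)/λ, so λ = ln 2 / 15.8 = 0.0438701 per hour.
P(11.5 < X < 52.5) = e^(−λ·11.5) − e^(−λ·52.5) = 0.60380 − 0.09994 ≈ 0.504.

0.504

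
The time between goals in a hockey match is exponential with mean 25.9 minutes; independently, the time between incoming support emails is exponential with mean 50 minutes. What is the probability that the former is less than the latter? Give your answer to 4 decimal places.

0.6588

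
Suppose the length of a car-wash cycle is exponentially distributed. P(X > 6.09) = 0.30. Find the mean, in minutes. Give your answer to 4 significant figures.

5.058

e^(−λ·6.09) = 0.30 ⇒ λ = −ln(0.30)/6.09 = 0.197697.
Mean = 1/λ = 5.05825 minutes.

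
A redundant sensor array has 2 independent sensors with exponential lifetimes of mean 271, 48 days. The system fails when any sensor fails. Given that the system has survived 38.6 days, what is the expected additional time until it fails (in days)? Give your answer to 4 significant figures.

40.78

First-failure rate Σλ = 1/271 + 1/48 = 0.0245234.
By memorylessness the expected residual is 1/Σλ = 40.7774 days, regardless of the 38.6 already elapsed.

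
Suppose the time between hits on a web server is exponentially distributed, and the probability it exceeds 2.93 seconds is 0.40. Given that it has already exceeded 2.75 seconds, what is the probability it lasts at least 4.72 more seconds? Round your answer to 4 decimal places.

From e^(−λ·2.93) = 0.40, λ = −ln(0.40)/2.93 = 0.312727.
Memoryless: P(X > 2.75+4.72 | X > 2.75) = P(X > 4.72) = e^(−0.312727·4.72) ≈ 0.2285.

0.2285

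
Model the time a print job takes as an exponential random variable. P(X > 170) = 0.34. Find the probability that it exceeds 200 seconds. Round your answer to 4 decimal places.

0.2811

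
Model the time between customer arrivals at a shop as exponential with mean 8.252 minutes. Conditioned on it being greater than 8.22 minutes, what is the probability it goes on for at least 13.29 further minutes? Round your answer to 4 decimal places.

The rate is λ = 1/8.252 = 0.121183 per minute.
By the memoryless property, P(X > 8.22+13.29 | X > 8.22) = P(X > 13.29).
P(X > 13.29) = e^(−1.6105) ≈ 0.1998.

0.1998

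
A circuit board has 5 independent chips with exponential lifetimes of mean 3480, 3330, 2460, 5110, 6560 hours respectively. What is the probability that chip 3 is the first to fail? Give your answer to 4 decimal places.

0.3028

Rates: λ_i = 1/mean_i → 0.000287356, 0.0003003, 0.000406504, 0.000195695, 0.000152439; Σλ = 0.00134229.
P(chip 3 first) = λ_3/Σλ = 0.000406504/0.00134229 ≈ 0.3028.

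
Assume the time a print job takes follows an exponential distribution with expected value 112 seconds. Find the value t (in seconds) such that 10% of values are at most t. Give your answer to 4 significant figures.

The rate is λ = 1/112 = 0.00892857 per second.
Set 1 − e^(−λt) = 0.1, so t = −ln(0.9)/λ = 0.10536/0.00892857 ≈ 11.8004 seconds.

11.80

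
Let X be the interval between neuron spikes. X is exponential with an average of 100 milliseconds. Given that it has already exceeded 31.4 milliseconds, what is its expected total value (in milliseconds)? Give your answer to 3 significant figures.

The rate is λ = 1/100 = 0.01 per millisecond.
By memorylessness, E[X | X > 31.4] = 31.4 + 1/λ = 31.4 + 100 = 131.4 milliseconds.

131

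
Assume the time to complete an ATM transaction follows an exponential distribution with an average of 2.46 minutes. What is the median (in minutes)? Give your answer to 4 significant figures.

1.705

The rate is λ = 1/2.46 = 0.406504 per minute.
Set 1 − e^(−λt) = 0.5, so t = −ln(0.5)/λ = 0.69315/0.406504 ≈ 1.70514 minutes.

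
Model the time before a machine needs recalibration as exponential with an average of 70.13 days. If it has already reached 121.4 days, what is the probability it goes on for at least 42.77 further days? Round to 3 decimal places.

0.543

The rate is λ = 1/70.13 = 0.0142592 per day.
P(X > s+t | X > s) = e^(−λ(s+t))/e^(−λs) = e^(−λt), independent of s = 121.4.
P(X > 42.77) = e^(−0.60987) ≈ 0.543.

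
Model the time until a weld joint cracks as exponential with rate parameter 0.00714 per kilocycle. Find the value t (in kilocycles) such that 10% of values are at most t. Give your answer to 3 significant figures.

14.8

Set 1 − e^(−λt) = 0.1, so t = −ln(0.9)/λ = 0.10536/0.00714 ≈ 14.7564 kilocycles.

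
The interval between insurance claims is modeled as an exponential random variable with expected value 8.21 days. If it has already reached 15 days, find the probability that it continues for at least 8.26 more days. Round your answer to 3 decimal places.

0.366

The rate is λ = 1/8.21 = 0.121803 per day.
P(X > s+t | X > s) = e^(−λ(s+t))/e^(−λs) = e^(−λt), independent of s = 15.
P(X > 8.26) = e^(−1.0061) ≈ 0.366.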